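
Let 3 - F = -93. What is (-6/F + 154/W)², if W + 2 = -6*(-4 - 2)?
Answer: 1476225/73984 ≈ 19.953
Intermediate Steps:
F = 96 (F = 3 - 1*(-93) = 3 + 93 = 96)
W = 34 (W = -2 - 6*(-4 - 2) = -2 - 6*(-6) = -2 + 36 = 34)
(-6/F + 154/W)² = (-6/96 + 154/34)² = (-6*1/96 + 154*(1/34))² = (-1/16 + 77/17)² = (1215/272)² = 1476225/73984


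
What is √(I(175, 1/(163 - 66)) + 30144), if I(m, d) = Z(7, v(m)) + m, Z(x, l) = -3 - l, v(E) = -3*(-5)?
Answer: √30301 ≈ 174.07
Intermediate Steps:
v(E) = 15
I(m, d) = -18 + m (I(m, d) = (-3 - 1*15) + m = (-3 - 15) + m = -18 + m)
√(I(175, 1/(163 - 66)) + 30144) = √((-18 + 175) + 30144) = √(157 + 30144) = √30301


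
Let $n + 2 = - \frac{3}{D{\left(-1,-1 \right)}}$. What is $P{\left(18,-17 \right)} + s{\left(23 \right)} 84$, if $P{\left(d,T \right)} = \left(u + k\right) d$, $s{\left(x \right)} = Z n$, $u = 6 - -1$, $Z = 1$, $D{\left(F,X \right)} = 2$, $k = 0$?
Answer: $-168$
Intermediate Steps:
$n = - \frac{7}{2}$ ($n = -2 - \frac{3}{2} = - \frac{7}{2} \approx -3.5$)
$u = 7$ ($u = 6 + 1 = 7$)
$s{\left(x \right)} = - \frac{7}{2}$ ($s{\left(x \right)} = 1 \left(- \frac{7}{2}\right) = - \frac{7}{2}$)
$P{\left(d,T \right)} = 7 d$ ($P{\left(d,T \right)} = \left(7 + 0\right) d = 7 d$)
$P{\left(18,-17 \right)} + s{\left(23 \right)} 84 = 7 \cdot 18 - 294 = 126 - 294 = -168$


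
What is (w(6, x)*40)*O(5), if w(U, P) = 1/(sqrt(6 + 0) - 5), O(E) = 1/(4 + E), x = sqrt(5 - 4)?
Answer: -200/171 - 40*sqrt(6)/171 ≈ -1.7426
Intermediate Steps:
x = 1 (x = sqrt(1) = 1)
w(U, P) = 1/(-5 + sqrt(6)) (w(U, P) = 1/(sqrt(6) - 5) = 1/(-5 + sqrt(6)))
(w(6, x)*40)*O(5) = ((-5/19 - sqrt(6)/19)*40)/(4 + 5) = (-200/19 - 40*sqrt(6)/19)/9 = (-200/19 - 40*sqrt(6)/19)*(1/9) = -200/171 - 40*sqrt(6)/171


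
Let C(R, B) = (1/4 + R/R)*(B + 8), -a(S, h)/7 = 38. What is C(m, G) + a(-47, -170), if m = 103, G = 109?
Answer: -479/4 ≈ -119.75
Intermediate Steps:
a(S, h) = -266 (a(S, h) = -7*38 = -266)
C(R, B) = 10 + 5*B/4 (C(R, B) = (1*(¼) + 1)*(8 + B) = (¼ + 1)*(8 + B) = 5*(8 + B)/4 = 10 + 5*B/4)
C(m, G) + a(-47, -170) = (10 + (5/4)*109) - 266 = (10 + 545/4) - 266 = 585/4 - 266 = -479/4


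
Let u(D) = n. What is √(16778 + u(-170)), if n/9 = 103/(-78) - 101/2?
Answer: √2756663/13 ≈ 127.72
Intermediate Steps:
n = -6063/13 (n = 9*(103/(-78) - 101/2) = 9*(103*(-1/78) - 101*½) = 9*(-103/78 - 101/2) = 9*(-2021/39) = -6063/13 ≈ -466.38)
u(D) = -6063/13
√(16778 + u(-170)) = √(16778 - 6063/13) = √(212051/13) = √2756663/13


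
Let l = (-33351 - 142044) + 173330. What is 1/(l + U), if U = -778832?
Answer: -1/780897 ≈ -1.2806e-6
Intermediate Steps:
l = -2065 (l = -175395 + 173330 = -2065)
1/(l + U) = 1/(-2065 - 778832) = 1/(-780897) = -1/780897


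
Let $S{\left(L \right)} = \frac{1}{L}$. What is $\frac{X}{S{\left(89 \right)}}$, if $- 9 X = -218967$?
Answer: $\frac{6496021}{3} \approx 2.1653 \cdot 10^{6}$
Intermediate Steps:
$X = \frac{72989}{3}$ ($X = \left(- \frac{1}{9}\right) \left(-218967\right) = \frac{72989}{3} \approx 24330.0$)
$\frac{X}{S{\left(89 \right)}} = \frac{72989}{3 \cdot \frac{1}{89}} = \frac{72989 \frac{1}{\frac{1}{89}}}{3} = \frac{72989}{3} \cdot 89 = \frac{6496021}{3}$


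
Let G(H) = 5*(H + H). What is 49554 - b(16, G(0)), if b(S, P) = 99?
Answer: 49455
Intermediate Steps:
G(H) = 10*H (G(H) = 5*(2*H) = 10*H)
49554 - b(16, G(0)) = 49554 - 1*99 = 49554 - 99 = 49455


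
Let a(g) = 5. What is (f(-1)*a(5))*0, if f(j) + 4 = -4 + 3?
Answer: 0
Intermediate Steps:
f(j) = -5 (f(j) = -4 + (-4 + 3) = -4 - 1 = -5)
(f(-1)*a(5))*0 = -5*5*0 = -25*0 = 0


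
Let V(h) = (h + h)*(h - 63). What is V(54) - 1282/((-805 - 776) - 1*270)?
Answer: -1797890/1851 ≈ -971.31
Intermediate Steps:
V(h) = 2*h*(-63 + h) (V(h) = (2*h)*(-63 + h) = 2*h*(-63 + h))
V(54) - 1282/((-805 - 776) - 1*270) = 2*54*(-63 + 54) - 1282/((-805 - 776) - 1*270) = 2*54*(-9) - 1282/(-1581 - 270) = -972 - 1282/(-1851) = -972 - 1282*(-1/1851) = -972 + 1282/1851 = -1797890/1851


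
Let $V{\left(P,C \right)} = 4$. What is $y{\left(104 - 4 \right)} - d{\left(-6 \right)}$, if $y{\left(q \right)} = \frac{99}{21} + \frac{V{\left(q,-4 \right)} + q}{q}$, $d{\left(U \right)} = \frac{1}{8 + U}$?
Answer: $\frac{1839}{350} \approx 5.2543$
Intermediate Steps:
$y{\left(q \right)} = \frac{33}{7} + \frac{4 + q}{q}$ ($y{\left(q \right)} = \frac{99}{21} + \frac{4 + q}{q} = 99 \cdot \frac{1}{21} + \frac{4 + q}{q} = \frac{33}{7} + \frac{4 + q}{q}$)
$y{\left(104 - 4 \right)} - d{\left(-6 \right)} = \left(\frac{40}{7} + \frac{4}{104 - 4}\right) - \frac{1}{8 - 6} = \left(\frac{40}{7} + \frac{4}{100}\right) - \frac{1}{2} = \left(\frac{40}{7} + 4 \cdot \frac{1}{100}\right) - \frac{1}{2} = \left(\frac{40}{7} + \frac{1}{25}\right) - \frac{1}{2} = \frac{1007}{175} - \frac{1}{2} = \frac{1839}{350}$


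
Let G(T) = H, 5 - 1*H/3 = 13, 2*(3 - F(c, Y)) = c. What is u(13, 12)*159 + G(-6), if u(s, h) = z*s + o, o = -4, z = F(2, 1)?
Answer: 3474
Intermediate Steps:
F(c, Y) = 3 - c/2
z = 2 (z = 3 - 1/2*2 = 3 - 1 = 2)
H = -24 (H = 15 - 3*13 = 15 - 39 = -24)
G(T) = -24
u(s, h) = -4 + 2*s (u(s, h) = 2*s - 4 = -4 + 2*s)
u(13, 12)*159 + G(-6) = (-4 + 2*13)*159 - 24 = (-4 + 26)*159 - 24 = 22*159 - 24 = 3498 - 24 = 3474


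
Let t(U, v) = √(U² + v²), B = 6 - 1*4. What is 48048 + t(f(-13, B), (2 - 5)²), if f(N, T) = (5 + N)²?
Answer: 48048 + √4177 ≈ 48113.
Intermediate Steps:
B = 2 (B = 6 - 4 = 2)
48048 + t(f(-13, B), (2 - 5)²) = 48048 + √(((5 - 13)²)² + ((2 - 5)²)²) = 48048 + √(((-8)²)² + ((-3)²)²) = 48048 + √(64² + 9²) = 48048 + √(4096 + 81) = 48048 + √4177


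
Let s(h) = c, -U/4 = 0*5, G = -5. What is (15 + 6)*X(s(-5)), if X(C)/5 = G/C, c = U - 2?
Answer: 525/2 ≈ 262.50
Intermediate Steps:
U = 0 (U = -0*5 = -4*0 = 0)
c = -2 (c = 0 - 2 = -2)
s(h) = -2
X(C) = -25/C (X(C) = 5*(-5/C) = -25/C)
(15 + 6)*X(s(-5)) = (15 + 6)*(-25/(-2)) = 21*(-25*(-½)) = 21*(25/2) = 525/2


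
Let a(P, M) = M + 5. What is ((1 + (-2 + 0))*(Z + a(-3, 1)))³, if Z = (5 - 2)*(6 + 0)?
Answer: -13824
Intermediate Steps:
Z = 18 (Z = 3*6 = 18)
a(P, M) = 5 + M
((1 + (-2 + 0))*(Z + a(-3, 1)))³ = ((1 + (-2 + 0))*(18 + (5 + 1)))³ = ((1 - 2)*(18 + 6))³ = (-1*24)³ = (-24)³ = -13824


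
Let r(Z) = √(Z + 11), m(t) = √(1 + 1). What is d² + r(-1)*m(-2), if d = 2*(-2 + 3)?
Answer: 4 + 2*√5 ≈ 8.4721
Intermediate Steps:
d = 2 (d = 2*1 = 2)
m(t) = √2
r(Z) = √(11 + Z)
d² + r(-1)*m(-2) = 2² + √(11 - 1)*√2 = 4 + √10*√2 = 4 + 2*√5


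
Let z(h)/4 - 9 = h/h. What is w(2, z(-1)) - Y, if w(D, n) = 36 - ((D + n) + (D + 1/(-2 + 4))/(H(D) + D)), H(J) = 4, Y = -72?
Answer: 787/12 ≈ 65.583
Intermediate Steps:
z(h) = 40 (z(h) = 36 + 4*(h/h) = 36 + 4*1 = 36 + 4 = 40)
w(D, n) = 36 - D - n - (½ + D)/(4 + D) (w(D, n) = 36 - ((D + n) + (D + 1/(-2 + 4))/(4 + D)) = 36 - ((D + n) + (D + 1/2)/(4 + D)) = 36 - ((D + n) + (D + ½)/(4 + D)) = 36 - ((D + n) + (½ + D)/(4 + D)) = 36 - (D + n + (½ + D)/(4 + D)) = 36 + (-D - n - (½ + D)/(4 + D)) = 36 - D - n - (½ + D)/(4 + D))
w(2, z(-1)) - Y = (287/2 - 1*2² - 4*40 + 31*2 - 1*2*40)/(4 + 2) - 1*(-72) = (287/2 - 1*4 - 160 + 62 - 80)/6 + 72 = (287/2 - 4 - 160 + 62 - 80)/6 + 72 = (⅙)*(-77/2) + 72 = -77/12 + 72 = 787/12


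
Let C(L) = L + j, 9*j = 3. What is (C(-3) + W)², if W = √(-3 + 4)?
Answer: 25/9 ≈ 2.7778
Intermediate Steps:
j = ⅓ (j = (⅑)*3 = ⅓ ≈ 0.33333)
C(L) = ⅓ + L (C(L) = L + ⅓ = ⅓ + L)
W = 1 (W = √1 = 1)
(C(-3) + W)² = ((⅓ - 3) + 1)² = (-8/3 + 1)² = (-5/3)² = 25/9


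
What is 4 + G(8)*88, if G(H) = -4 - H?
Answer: -1052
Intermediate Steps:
4 + G(8)*88 = 4 + (-4 - 1*8)*88 = 4 + (-4 - 8)*88 = 4 - 12*88 = 4 - 1056 = -1052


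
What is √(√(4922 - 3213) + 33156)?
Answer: √(33156 + √1709) ≈ 182.20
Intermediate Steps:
√(√(4922 - 3213) + 33156) = √(√1709 + 33156) = √(33156 + √1709)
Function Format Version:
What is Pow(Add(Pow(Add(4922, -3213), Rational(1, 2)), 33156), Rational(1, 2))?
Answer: Pow(Add(33156, Pow(1709, Rational(1, 2))), Rational(1, 2)) ≈ 182.20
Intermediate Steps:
Pow(Add(Pow(Add(4922, -3213), Rational(1, 2)), 33156), Rational(1, 2)) = Pow(Add(Pow(1709, Rational(1, 2)), 33156), Rational(1, 2)) = Pow(Add(33156, Pow(1709, Rational(1, 2))), Rational(1, 2))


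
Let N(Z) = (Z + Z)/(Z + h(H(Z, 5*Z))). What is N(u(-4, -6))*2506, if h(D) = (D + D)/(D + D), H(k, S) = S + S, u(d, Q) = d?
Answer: 20048/3 ≈ 6682.7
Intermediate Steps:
H(k, S) = 2*S
h(D) = 1 (h(D) = (2*D)/((2*D)) = (2*D)*(1/(2*D)) = 1)
N(Z) = 2*Z/(1 + Z) (N(Z) = (Z + Z)/(Z + 1) = (2*Z)/(1 + Z) = 2*Z/(1 + Z))
N(u(-4, -6))*2506 = (2*(-4)/(1 - 4))*2506 = (2*(-4)/(-3))*2506 = (2*(-4)*(-⅓))*2506 = (8/3)*2506 = 20048/3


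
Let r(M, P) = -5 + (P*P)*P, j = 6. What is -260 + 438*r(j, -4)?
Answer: -30482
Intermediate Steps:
r(M, P) = -5 + P³ (r(M, P) = -5 + P²*P = -5 + P³)
-260 + 438*r(j, -4) = -260 + 438*(-5 + (-4)³) = -260 + 438*(-5 - 64) = -260 + 438*(-69) = -260 - 30222 = -30482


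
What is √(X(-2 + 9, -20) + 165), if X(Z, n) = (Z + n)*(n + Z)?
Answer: √334 ≈ 18.276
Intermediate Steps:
X(Z, n) = (Z + n)² (X(Z, n) = (Z + n)*(Z + n) = (Z + n)²)
√(X(-2 + 9, -20) + 165) = √(((-2 + 9) - 20)² + 165) = √((7 - 20)² + 165) = √((-13)² + 165) = √(169 + 165) = √334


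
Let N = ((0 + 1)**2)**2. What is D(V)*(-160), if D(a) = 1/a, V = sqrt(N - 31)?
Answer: 16*I*sqrt(30)/3 ≈ 29.212*I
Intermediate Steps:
N = 1 (N = (1**2)**2 = 1**2 = 1)
V = I*sqrt(30) (V = sqrt(1 - 31) = sqrt(-30) = I*sqrt(30) ≈ 5.4772*I)
D(V)*(-160) = -160/(I*sqrt(30)) = -I*sqrt(30)/30*(-160) = 16*I*sqrt(30)/3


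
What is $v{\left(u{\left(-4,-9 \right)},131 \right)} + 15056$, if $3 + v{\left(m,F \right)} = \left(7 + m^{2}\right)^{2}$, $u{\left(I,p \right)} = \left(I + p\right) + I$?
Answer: $102669$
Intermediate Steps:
$u{\left(I,p \right)} = p + 2 I$
$v{\left(m,F \right)} = -3 + \left(7 + m^{2}\right)^{2}$
$v{\left(u{\left(-4,-9 \right)},131 \right)} + 15056 = \left(-3 + \left(7 + \left(-9 + 2 \left(-4\right)\right)^{2}\right)^{2}\right) + 15056 = \left(-3 + \left(7 + \left(-9 - 8\right)^{2}\right)^{2}\right) + 15056 = \left(-3 + \left(7 + \left(-17\right)^{2}\right)^{2}\right) + 15056 = \left(-3 + \left(7 + 289\right)^{2}\right) + 15056 = \left(-3 + 296^{2}\right) + 15056 = \left(-3 + 87616\right) + 15056 = 87613 + 15056 = 102669$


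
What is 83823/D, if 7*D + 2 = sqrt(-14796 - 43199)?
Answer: -391174/19333 - 195587*I*sqrt(57995)/19333 ≈ -20.233 - 2436.3*I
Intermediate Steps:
D = -2/7 + I*sqrt(57995)/7 (D = -2/7 + sqrt(-14796 - 43199)/7 = -2/7 + sqrt(-57995)/7 = -2/7 + (I*sqrt(57995))/7 = -2/7 + I*sqrt(57995)/7 ≈ -0.28571 + 34.403*I)
83823/D = 83823/(-2/7 + I*sqrt(57995)/7)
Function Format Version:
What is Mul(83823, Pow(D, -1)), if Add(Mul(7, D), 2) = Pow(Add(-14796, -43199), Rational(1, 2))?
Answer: Add(Rational(-391174, 19333), Mul(Rational(-195587, 19333), I, Pow(57995, Rational(1, 2)))) ≈ Add(-20.233, Mul(-2436.3, I))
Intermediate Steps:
D = Add(Rational(-2, 7), Mul(Rational(1, 7), I, Pow(57995, Rational(1, 2)))) (D = Add(Rational(-2, 7), Mul(Rational(1, 7), Pow(Add(-14796, -43199), Rational(1, 2)))) = Add(Rational(-2, 7), Mul(Rational(1, 7), Pow(-57995, Rational(1, 2)))) = Add(Rational(-2, 7), Mul(Rational(1, 7), Mul(I, Pow(57995, Rational(1, 2))))) = Add(Rational(-2, 7), Mul(Rational(1, 7), I, Pow(57995, Rational(1, 2)))) ≈ Add(-0.28571, Mul(34.403, I)))
Mul(83823, Pow(D, -1)) = Mul(83823, Pow(Add(Rational(-2, 7), Mul(Rational(1, 7), I, Pow(57995, Rational(1, 2)))), -1))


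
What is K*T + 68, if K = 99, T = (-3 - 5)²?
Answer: 6404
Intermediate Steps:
T = 64 (T = (-8)² = 64)
K*T + 68 = 99*64 + 68 = 6336 + 68 = 6404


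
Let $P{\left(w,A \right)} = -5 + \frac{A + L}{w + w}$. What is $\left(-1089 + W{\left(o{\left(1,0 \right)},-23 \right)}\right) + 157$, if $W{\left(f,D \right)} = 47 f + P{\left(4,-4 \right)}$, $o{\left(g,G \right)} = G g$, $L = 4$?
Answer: $-937$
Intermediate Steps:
$P{\left(w,A \right)} = -5 + \frac{4 + A}{2 w}$ ($P{\left(w,A \right)} = -5 + \frac{A + 4}{w + w} = -5 + \frac{4 + A}{2 w}$)
$W{\left(f,D \right)} = -5 + 47 f$ ($W{\left(f,D \right)} = 47 f + \frac{4 - 4 - 40}{2 \cdot 4} = 47 f + \frac{1}{2} \cdot \frac{1}{4} \left(4 - 4 - 40\right) = 47 f + \frac{1}{2} \cdot \frac{1}{4} \left(-40\right) = 47 f - 5 = -5 + 47 f$)
$\left(-1089 + W{\left(o{\left(1,0 \right)},-23 \right)}\right) + 157 = \left(-1089 - \left(5 - 47 \cdot 0 \cdot 1\right)\right) + 157 = \left(-1089 + \left(-5 + 47 \cdot 0\right)\right) + 157 = \left(-1089 + \left(-5 + 0\right)\right) + 157 = \left(-1089 - 5\right) + 157 = -1094 + 157 = -937$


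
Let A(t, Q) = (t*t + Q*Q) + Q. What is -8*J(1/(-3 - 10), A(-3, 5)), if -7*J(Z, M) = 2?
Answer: 16/7 ≈ 2.2857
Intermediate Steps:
A(t, Q) = Q + Q**2 + t**2 (A(t, Q) = (t**2 + Q**2) + Q = (Q**2 + t**2) + Q = Q + Q**2 + t**2)
J(Z, M) = -2/7 (J(Z, M) = -1/7*2 = -2/7)
-8*J(1/(-3 - 10), A(-3, 5)) = -8*(-2/7) = 16/7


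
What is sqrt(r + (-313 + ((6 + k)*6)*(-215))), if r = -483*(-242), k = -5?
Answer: sqrt(115283) ≈ 339.53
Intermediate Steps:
r = 116886
sqrt(r + (-313 + ((6 + k)*6)*(-215))) = sqrt(116886 + (-313 + ((6 - 5)*6)*(-215))) = sqrt(116886 + (-313 + (1*6)*(-215))) = sqrt(116886 + (-313 + 6*(-215))) = sqrt(116886 + (-313 - 1290)) = sqrt(116886 - 1603) = sqrt(115283)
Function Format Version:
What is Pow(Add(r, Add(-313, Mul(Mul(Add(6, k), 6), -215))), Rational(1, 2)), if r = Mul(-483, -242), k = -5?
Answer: Pow(115283, Rational(1, 2)) ≈ 339.53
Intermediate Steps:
r = 116886
Pow(Add(r, Add(-313, Mul(Mul(Add(6, k), 6), -215))), Rational(1, 2)) = Pow(Add(116886, Add(-313, Mul(Mul(Add(6, -5), 6), -215))), Rational(1, 2)) = Pow(Add(116886, Add(-313, Mul(Mul(1, 6), -215))), Rational(1, 2)) = Pow(Add(116886, Add(-313, Mul(6, -215))), Rational(1, 2)) = Pow(Add(116886, Add(-313, -1290)), Rational(1, 2)) = Pow(Add(116886, -1603), Rational(1, 2)) = Pow(115283, Rational(1, 2))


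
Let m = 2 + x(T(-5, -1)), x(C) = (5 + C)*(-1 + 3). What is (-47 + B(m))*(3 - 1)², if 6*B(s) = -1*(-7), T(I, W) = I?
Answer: -550/3 ≈ -183.33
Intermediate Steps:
x(C) = 10 + 2*C (x(C) = (5 + C)*2 = 10 + 2*C)
m = 2 (m = 2 + (10 + 2*(-5)) = 2 + (10 - 10) = 2 + 0 = 2)
B(s) = 7/6 (B(s) = (-1*(-7))/6 = (⅙)*7 = 7/6)
(-47 + B(m))*(3 - 1)² = (-47 + 7/6)*(3 - 1)² = -275/6*2² = -275/6*4 = -550/3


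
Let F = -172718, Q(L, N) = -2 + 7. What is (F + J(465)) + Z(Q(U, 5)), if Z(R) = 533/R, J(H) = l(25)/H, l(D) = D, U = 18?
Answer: -80264276/465 ≈ -1.7261e+5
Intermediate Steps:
J(H) = 25/H
Q(L, N) = 5
(F + J(465)) + Z(Q(U, 5)) = (-172718 + 25/465) + 533/5 = (-172718 + 25*(1/465)) + 533*(⅕) = (-172718 + 5/93) + 533/5 = -16062769/93 + 533/5 = -80264276/465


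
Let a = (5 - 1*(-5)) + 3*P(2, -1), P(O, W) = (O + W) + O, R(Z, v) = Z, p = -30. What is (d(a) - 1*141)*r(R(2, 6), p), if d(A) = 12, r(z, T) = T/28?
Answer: 1935/14 ≈ 138.21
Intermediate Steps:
P(O, W) = W + 2*O
r(z, T) = T/28 (r(z, T) = T*(1/28) = T/28)
a = 19 (a = (5 - 1*(-5)) + 3*(-1 + 2*2) = (5 + 5) + 3*(-1 + 4) = 10 + 3*3 = 10 + 9 = 19)
(d(a) - 1*141)*r(R(2, 6), p) = (12 - 1*141)*((1/28)*(-30)) = (12 - 141)*(-15/14) = -129*(-15/14) = 1935/14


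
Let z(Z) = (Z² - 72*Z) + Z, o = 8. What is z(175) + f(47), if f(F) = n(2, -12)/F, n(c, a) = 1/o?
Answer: 6843201/376 ≈ 18200.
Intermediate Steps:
n(c, a) = ⅛ (n(c, a) = 1/8 = ⅛)
z(Z) = Z² - 71*Z
f(F) = 1/(8*F)
z(175) + f(47) = 175*(-71 + 175) + (⅛)/47 = 175*104 + (⅛)*(1/47) = 18200 + 1/376 = 6843201/376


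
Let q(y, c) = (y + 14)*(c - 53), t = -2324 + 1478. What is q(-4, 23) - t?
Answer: 546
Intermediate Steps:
t = -846
q(y, c) = (-53 + c)*(14 + y) (q(y, c) = (14 + y)*(-53 + c) = (-53 + c)*(14 + y))
q(-4, 23) - t = (-742 - 53*(-4) + 14*23 + 23*(-4)) - 1*(-846) = (-742 + 212 + 322 - 92) + 846 = -300 + 846 = 546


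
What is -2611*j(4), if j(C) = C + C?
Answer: -20888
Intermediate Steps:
j(C) = 2*C
-2611*j(4) = -5222*4 = -2611*8 = -20888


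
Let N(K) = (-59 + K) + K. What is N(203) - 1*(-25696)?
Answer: 26043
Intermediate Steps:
N(K) = -59 + 2*K
N(203) - 1*(-25696) = (-59 + 2*203) - 1*(-25696) = (-59 + 406) + 25696 = 347 + 25696 = 26043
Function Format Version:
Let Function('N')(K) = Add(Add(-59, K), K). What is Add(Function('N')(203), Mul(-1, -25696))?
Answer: 26043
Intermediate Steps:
Function('N')(K) = Add(-59, Mul(2, K))
Add(Function('N')(203), Mul(-1, -25696)) = Add(Add(-59, Mul(2, 203)), Mul(-1, -25696)) = Add(Add(-59, 406), 25696) = Add(347, 25696) = 26043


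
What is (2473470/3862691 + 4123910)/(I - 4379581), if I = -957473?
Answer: -7964696257640/10307695226157 ≈ -0.77269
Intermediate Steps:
(2473470/3862691 + 4123910)/(I - 4379581) = (2473470/3862691 + 4123910)/(-957473 - 4379581) = (2473470*(1/3862691) + 4123910)/(-5337054) = (2473470/3862691 + 4123910)*(-1/5337054) = (15929392515280/3862691)*(-1/5337054) = -7964696257640/10307695226157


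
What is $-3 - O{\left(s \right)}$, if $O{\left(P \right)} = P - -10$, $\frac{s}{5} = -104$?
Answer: $507$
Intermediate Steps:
$s = -520$ ($s = 5 \left(-104\right) = -520$)
$O{\left(P \right)} = 10 + P$ ($O{\left(P \right)} = P + 10 = 10 + P$)
$-3 - O{\left(s \right)} = -3 - \left(10 - 520\right) = -3 - -510 = -3 + 510 = 507$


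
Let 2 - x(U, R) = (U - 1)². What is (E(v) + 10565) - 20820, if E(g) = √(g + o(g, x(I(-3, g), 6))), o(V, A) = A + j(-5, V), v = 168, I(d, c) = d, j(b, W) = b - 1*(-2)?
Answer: -10255 + √151 ≈ -10243.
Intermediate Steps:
j(b, W) = 2 + b (j(b, W) = b + 2 = 2 + b)
x(U, R) = 2 - (-1 + U)² (x(U, R) = 2 - (U - 1)² = 2 - (-1 + U)²)
o(V, A) = -3 + A (o(V, A) = A + (2 - 5) = A - 3 = -3 + A)
E(g) = √(-17 + g) (E(g) = √(g + (-3 + (2 - (-1 - 3)²))) = √(g + (-3 + (2 - 1*(-4)²))) = √(g + (-3 + (2 - 1*16))) = √(g + (-3 + (2 - 16))) = √(g + (-3 - 14)) = √(g - 17) = √(-17 + g))
(E(v) + 10565) - 20820 = (√(-17 + 168) + 10565) - 20820 = (√151 + 10565) - 20820 = (10565 + √151) - 20820 = -10255 + √151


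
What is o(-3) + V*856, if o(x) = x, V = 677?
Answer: 579509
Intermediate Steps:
o(-3) + V*856 = -3 + 677*856 = -3 + 579512 = 579509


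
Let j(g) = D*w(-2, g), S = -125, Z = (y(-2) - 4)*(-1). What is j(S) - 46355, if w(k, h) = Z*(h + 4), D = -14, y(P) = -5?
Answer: -31109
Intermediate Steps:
Z = 9 (Z = (-5 - 4)*(-1) = -9*(-1) = 9)
w(k, h) = 36 + 9*h (w(k, h) = 9*(h + 4) = 9*(4 + h) = 36 + 9*h)
j(g) = -504 - 126*g (j(g) = -14*(36 + 9*g) = -504 - 126*g)
j(S) - 46355 = (-504 - 126*(-125)) - 46355 = (-504 + 15750) - 46355 = 15246 - 46355 = -31109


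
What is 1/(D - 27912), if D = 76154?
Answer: 1/48242 ≈ 2.0729e-5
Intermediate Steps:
1/(D - 27912) = 1/(76154 - 27912) = 1/48242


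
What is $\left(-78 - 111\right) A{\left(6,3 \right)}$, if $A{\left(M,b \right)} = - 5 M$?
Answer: $5670$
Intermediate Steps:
$\left(-78 - 111\right) A{\left(6,3 \right)} = \left(-78 - 111\right) \left(\left(-5\right) 6\right) = \left(-189\right) \left(-30\right) = 5670$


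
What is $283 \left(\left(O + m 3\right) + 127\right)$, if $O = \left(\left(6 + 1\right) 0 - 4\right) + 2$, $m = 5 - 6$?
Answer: $34526$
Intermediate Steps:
$m = -1$ ($m = 5 - 6 = -1$)
$O = -2$ ($O = \left(7 \cdot 0 - 4\right) + 2 = \left(0 - 4\right) + 2 = -4 + 2 = -2$)
$283 \left(\left(O + m 3\right) + 127\right) = 283 \left(\left(-2 - 3\right) + 127\right) = 283 \left(-5 + 127\right) = 283 \cdot 122 = 34526$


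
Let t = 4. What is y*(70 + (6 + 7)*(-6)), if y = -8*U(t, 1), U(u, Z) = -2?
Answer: -128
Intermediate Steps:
y = 16 (y = -8*(-2) = 16)
y*(70 + (6 + 7)*(-6)) = 16*(70 + (6 + 7)*(-6)) = 16*(70 + 13*(-6)) = 16*(70 - 78) = 16*(-8) = -128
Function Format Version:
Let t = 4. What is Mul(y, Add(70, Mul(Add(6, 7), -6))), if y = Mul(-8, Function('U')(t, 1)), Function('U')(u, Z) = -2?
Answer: -128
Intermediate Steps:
y = 16 (y = Mul(-8, -2) = 16)
Mul(y, Add(70, Mul(Add(6, 7), -6))) = Mul(16, Add(70, Mul(Add(6, 7), -6))) = Mul(16, Add(70, Mul(13, -6))) = Mul(16, Add(70, -78)) = Mul(16, -8) = -128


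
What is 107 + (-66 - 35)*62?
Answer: -6155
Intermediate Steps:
107 + (-66 - 35)*62 = 107 - 101*62 = 107 - 6262 = -6155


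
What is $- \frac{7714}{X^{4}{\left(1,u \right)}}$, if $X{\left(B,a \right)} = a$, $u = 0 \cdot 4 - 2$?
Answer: $- \frac{3857}{8} \approx -482.13$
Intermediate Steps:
$u = -2$ ($u = 0 - 2 = -2$)
$- \frac{7714}{X^{4}{\left(1,u \right)}} = - \frac{7714}{\left(-2\right)^{4}} = - \frac{7714}{16} = \left(-7714\right) \frac{1}{16} = - \frac{3857}{8}$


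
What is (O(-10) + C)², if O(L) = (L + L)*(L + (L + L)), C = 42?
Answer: 412164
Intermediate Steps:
O(L) = 6*L² (O(L) = (2*L)*(L + 2*L) = (2*L)*(3*L) = 6*L²)
(O(-10) + C)² = (6*(-10)² + 42)² = (6*100 + 42)² = (600 + 42)² = 642² = 412164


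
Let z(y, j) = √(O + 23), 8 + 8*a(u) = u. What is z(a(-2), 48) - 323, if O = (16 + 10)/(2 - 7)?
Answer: -323 + √445/5 ≈ -318.78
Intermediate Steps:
a(u) = -1 + u/8
O = -26/5 (O = 26/(-5) = 26*(-⅕) = -26/5 ≈ -5.2000)
z(y, j) = √445/5 (z(y, j) = √(-26/5 + 23) = √(89/5) = √445/5)
z(a(-2), 48) - 323 = √445/5 - 323 = -323 + √445/5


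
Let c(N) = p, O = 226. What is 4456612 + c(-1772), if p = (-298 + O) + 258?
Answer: 4456798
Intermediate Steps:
p = 186 (p = (-298 + 226) + 258 = -72 + 258 = 186)
c(N) = 186
4456612 + c(-1772) = 4456612 + 186 = 4456798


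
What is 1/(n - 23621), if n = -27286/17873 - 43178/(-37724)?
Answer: -337120526/7963252752981 ≈ -4.2335e-5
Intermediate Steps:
n = -128808335/337120526 (n = -27286*1/17873 - 43178*(-1/37724) = -27286/17873 + 21589/18862 = -128808335/337120526 ≈ -0.38208)
1/(n - 23621) = 1/(-128808335/337120526 - 23621) = 1/(-7963252752981/337120526) = -337120526/7963252752981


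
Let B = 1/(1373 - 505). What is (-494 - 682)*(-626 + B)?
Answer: 22821414/31 ≈ 7.3618e+5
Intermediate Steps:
B = 1/868 ≈ 0.0011521
(-494 - 682)*(-626 + B) = (-494 - 682)*(-626 + 1/868) = -1176*(-543367/868) = 22821414/31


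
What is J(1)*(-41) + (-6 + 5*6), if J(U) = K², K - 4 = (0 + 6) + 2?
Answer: -5880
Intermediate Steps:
K = 12 (K = 4 + ((0 + 6) + 2) = 4 + (6 + 2) = 4 + 8 = 12)
J(U) = 144 (J(U) = 12² = 144)
J(1)*(-41) + (-6 + 5*6) = 144*(-41) + (-6 + 5*6) = -5904 + (-6 + 30) = -5904 + 24 = -5880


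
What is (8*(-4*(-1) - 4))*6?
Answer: 0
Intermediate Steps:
(8*(-4*(-1) - 4))*6 = (8*(4 - 4))*6 = (8*0)*6 = 0*6 = 0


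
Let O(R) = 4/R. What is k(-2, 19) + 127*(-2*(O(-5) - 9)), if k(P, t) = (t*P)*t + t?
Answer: 8931/5 ≈ 1786.2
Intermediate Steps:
k(P, t) = t + P*t**2 (k(P, t) = (P*t)*t + t = P*t**2 + t = t + P*t**2)
k(-2, 19) + 127*(-2*(O(-5) - 9)) = 19*(1 - 2*19) + 127*(-2*(4/(-5) - 9)) = 19*(1 - 38) + 127*(-2*(4*(-1/5) - 9)) = 19*(-37) + 127*(-2*(-4/5 - 9)) = -703 + 127*(-2*(-49/5)) = -703 + 127*(98/5) = -703 + 12446/5 = 8931/5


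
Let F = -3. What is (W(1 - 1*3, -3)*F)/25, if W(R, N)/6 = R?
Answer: 36/25 ≈ 1.4400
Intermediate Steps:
W(R, N) = 6*R
(W(1 - 1*3, -3)*F)/25 = ((6*(1 - 1*3))*(-3))/25 = ((6*(1 - 3))*(-3))/25 = ((6*(-2))*(-3))/25 = (-12*(-3))/25 = (1/25)*36 = 36/25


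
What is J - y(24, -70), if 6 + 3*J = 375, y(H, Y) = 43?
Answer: 80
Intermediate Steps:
J = 123 (J = -2 + (⅓)*375 = -2 + 125 = 123)
J - y(24, -70) = 123 - 1*43 = 123 - 43 = 80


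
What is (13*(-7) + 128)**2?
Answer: 1369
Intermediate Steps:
(13*(-7) + 128)**2 = (-91 + 128)**2 = 37**2 = 1369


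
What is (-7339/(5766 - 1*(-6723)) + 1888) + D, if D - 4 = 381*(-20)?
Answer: -71544331/12489 ≈ -5728.6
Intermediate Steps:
D = -7616 (D = 4 + 381*(-20) = 4 - 7620 = -7616)
(-7339/(5766 - 1*(-6723)) + 1888) + D = (-7339/(5766 - 1*(-6723)) + 1888) - 7616 = (-7339/(5766 + 6723) + 1888) - 7616 = (-7339/12489 + 1888) - 7616 = 23571893/12489 - 7616 = -71544331/12489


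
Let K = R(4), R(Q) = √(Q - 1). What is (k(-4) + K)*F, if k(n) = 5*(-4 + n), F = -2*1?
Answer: 80 - 2*√3 ≈ 76.536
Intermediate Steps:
R(Q) = √(-1 + Q)
K = √3 (K = √(-1 + 4) = √3 ≈ 1.7320)
F = -2
k(n) = -20 + 5*n
(k(-4) + K)*F = ((-20 + 5*(-4)) + √3)*(-2) = ((-20 - 20) + √3)*(-2) = (-40 + √3)*(-2) = 80 - 2*√3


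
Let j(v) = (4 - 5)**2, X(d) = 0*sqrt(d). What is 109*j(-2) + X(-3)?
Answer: 109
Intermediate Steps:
X(d) = 0
j(v) = 1 (j(v) = (-1)**2 = 1)
109*j(-2) + X(-3) = 109*1 + 0 = 109 + 0 = 109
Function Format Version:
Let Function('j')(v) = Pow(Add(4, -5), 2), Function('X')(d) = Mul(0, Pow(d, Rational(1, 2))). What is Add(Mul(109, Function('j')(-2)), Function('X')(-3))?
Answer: 109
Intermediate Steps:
Function('X')(d) = 0
Function('j')(v) = 1 (Function('j')(v) = Pow(-1, 2) = 1)
Add(Mul(109, Function('j')(-2)), Function('X')(-3)) = Add(Mul(109, 1), 0) = Add(109, 0) = 109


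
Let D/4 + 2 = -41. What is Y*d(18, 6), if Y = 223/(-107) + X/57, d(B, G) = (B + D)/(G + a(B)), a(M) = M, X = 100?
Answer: 154847/73188 ≈ 2.1157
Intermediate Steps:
D = -172 (D = -8 + 4*(-41) = -8 - 164 = -172)
d(B, G) = (-172 + B)/(B + G) (d(B, G) = (B - 172)/(G + B) = (-172 + B)/(B + G))
Y = -2011/6099 (Y = 223/(-107) + 100/57 = 223*(-1/107) + 100*(1/57) = -223/107 + 100/57 = -2011/6099 ≈ -0.32973)
Y*d(18, 6) = -2011*(-172 + 18)/(6099*(18 + 6)) = -2011*(-154)/(6099*24) = -2011*(-154)/146376 = -2011/6099*(-77/12) = 154847/73188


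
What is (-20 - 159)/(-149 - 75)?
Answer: 179/224 ≈ 0.79911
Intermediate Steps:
(-20 - 159)/(-149 - 75) = -179/(-224) = -179*(-1/224) = 179/224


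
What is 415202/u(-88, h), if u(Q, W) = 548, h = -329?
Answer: 207601/274 ≈ 757.67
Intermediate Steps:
415202/u(-88, h) = 415202/548 = 415202*(1/548) = 207601/274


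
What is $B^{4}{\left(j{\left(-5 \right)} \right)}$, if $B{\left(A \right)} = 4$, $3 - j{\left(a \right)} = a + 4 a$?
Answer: $256$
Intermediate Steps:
$j{\left(a \right)} = 3 - 5 a$ ($j{\left(a \right)} = 3 - \left(a + 4 a\right) = 3 - 5 a$)
$B^{4}{\left(j{\left(-5 \right)} \right)} = 4^{4} = 256$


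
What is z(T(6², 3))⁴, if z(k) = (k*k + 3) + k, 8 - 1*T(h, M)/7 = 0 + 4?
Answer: 441194850625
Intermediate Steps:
T(h, M) = 28 (T(h, M) = 56 - 7*(0 + 4) = 56 - 7*4 = 56 - 28 = 28)
z(k) = 3 + k + k² (z(k) = (k² + 3) + k = (3 + k²) + k = 3 + k + k²)
z(T(6², 3))⁴ = (3 + 28 + 28²)⁴ = (3 + 28 + 784)⁴ = 815⁴ = 441194850625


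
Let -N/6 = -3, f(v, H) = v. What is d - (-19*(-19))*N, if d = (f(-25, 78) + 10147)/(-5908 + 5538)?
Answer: -1207191/185 ≈ -6525.4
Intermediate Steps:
N = 18 (N = -6*(-3) = 18)
d = -5061/185 (d = (-25 + 10147)/(-5908 + 5538) = 10122/(-370) = 10122*(-1/370) = -5061/185 ≈ -27.357)
d - (-19*(-19))*N = -5061/185 - (-19*(-19))*18 = -5061/185 - 361*18 = -5061/185 - 1*6498 = -5061/185 - 6498 = -1207191/185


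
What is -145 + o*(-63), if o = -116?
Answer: 7163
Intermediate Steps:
-145 + o*(-63) = -145 - 116*(-63) = -145 + 7308 = 7163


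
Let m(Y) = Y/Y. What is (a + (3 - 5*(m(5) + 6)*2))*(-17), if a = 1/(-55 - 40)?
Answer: 108222/95 ≈ 1139.2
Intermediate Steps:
m(Y) = 1
a = -1/95 (a = 1/(-95) = -1/95 ≈ -0.010526)
(a + (3 - 5*(m(5) + 6)*2))*(-17) = (-1/95 + (3 - 5*(1 + 6)*2))*(-17) = (-1/95 + (3 - 5*7*2))*(-17) = (-1/95 + (3 - 35*2))*(-17) = (-1/95 + (3 - 70))*(-17) = (-1/95 - 67)*(-17) = -6366/95*(-17) = 108222/95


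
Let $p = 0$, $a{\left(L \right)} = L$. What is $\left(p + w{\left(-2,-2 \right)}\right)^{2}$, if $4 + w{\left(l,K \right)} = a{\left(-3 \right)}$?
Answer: $49$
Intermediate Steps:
$w{\left(l,K \right)} = -7$ ($w{\left(l,K \right)} = -4 - 3 = -7$)
$\left(p + w{\left(-2,-2 \right)}\right)^{2} = \left(0 - 7\right)^{2} = \left(-7\right)^{2} = 49$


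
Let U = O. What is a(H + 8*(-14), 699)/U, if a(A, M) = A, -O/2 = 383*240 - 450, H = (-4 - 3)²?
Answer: 21/60980 ≈ 0.00034438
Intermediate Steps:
H = 49 (H = (-7)² = 49)
O = -182940 (O = -2*(383*240 - 450) = -2*(91920 - 450) = -2*91470 = -182940)
U = -182940
a(H + 8*(-14), 699)/U = (49 + 8*(-14))/(-182940) = (49 - 112)*(-1/182940) = -63*(-1/182940) = 21/60980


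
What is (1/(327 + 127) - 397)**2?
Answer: 32485376169/206116 ≈ 1.5761e+5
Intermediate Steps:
(1/(327 + 127) - 397)**2 = (1/454 - 397)**2 = (-180237/454)**2 = 32485376169/206116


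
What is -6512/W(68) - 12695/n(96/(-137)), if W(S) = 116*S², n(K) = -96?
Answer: 106387027/804576 ≈ 132.23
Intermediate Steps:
-6512/W(68) - 12695/n(96/(-137)) = -6512/(116*68²) - 12695/(-96) = -6512/(116*4624) - 12695*(-1/96) = -6512/536384 + 12695/96 = -6512*1/536384 + 12695/96 = -407/33524 + 12695/96 = 106387027/804576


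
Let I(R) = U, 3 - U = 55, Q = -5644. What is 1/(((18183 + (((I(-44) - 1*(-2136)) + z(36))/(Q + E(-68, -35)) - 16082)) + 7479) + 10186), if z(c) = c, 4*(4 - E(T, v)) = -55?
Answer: 4501/88965070 ≈ 5.0593e-5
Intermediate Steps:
E(T, v) = 71/4 (E(T, v) = 4 - ¼*(-55) = 4 + 55/4 = 71/4)
U = -52 (U = 3 - 1*55 = 3 - 55 = -52)
I(R) = -52
1/(((18183 + (((I(-44) - 1*(-2136)) + z(36))/(Q + E(-68, -35)) - 16082)) + 7479) + 10186) = 1/(((18183 + (((-52 - 1*(-2136)) + 36)/(-5644 + 71/4) - 16082)) + 7479) + 10186) = 1/(((18183 + (((-52 + 2136) + 36)/(-22505/4) - 16082)) + 7479) + 10186) = 1/(((18183 + ((2084 + 36)*(-4/22505) - 16082)) + 7479) + 10186) = 1/(((18183 + (2120*(-4/22505) - 16082)) + 7479) + 10186) = 1/(((18183 + (-1696/4501 - 16082)) + 7479) + 10186) = 1/(((18183 - 72386778/4501) + 7479) + 10186) = 1/((9454905/4501 + 7479) + 10186) = 1/(43117884/4501 + 10186) = 1/(88965070/4501) = 4501/88965070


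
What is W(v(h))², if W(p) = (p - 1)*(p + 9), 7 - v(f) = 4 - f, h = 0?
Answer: 576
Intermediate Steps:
v(f) = 3 + f (v(f) = 7 - (4 - f) = 7 + (-4 + f) = 3 + f)
W(p) = (-1 + p)*(9 + p)
W(v(h))² = (-9 + (3 + 0)² + 8*(3 + 0))² = (-9 + 3² + 8*3)² = (-9 + 9 + 24)² = 24² = 576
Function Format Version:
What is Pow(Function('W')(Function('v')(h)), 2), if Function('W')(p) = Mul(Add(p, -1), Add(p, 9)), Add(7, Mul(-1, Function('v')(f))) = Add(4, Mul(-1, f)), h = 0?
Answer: 576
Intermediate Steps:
Function('v')(f) = Add(3, f) (Function('v')(f) = Add(7, Mul(-1, Add(4, Mul(-1, f)))) = Add(7, Add(-4, f)) = Add(3, f))
Function('W')(p) = Mul(Add(-1, p), Add(9, p))
Pow(Function('W')(Function('v')(h)), 2) = Pow(Add(-9, Pow(Add(3, 0), 2), Mul(8, Add(3, 0))), 2) = Pow(Add(-9, Pow(3, 2), Mul(8, 3)), 2) = Pow(Add(-9, 9, 24), 2) = Pow(24, 2) = 576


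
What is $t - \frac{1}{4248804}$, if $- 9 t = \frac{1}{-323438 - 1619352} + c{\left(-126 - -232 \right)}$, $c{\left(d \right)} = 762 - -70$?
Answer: $- \frac{1144628706217571}{12381800884740} \approx -92.444$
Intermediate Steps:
$c{\left(d \right)} = 832$ ($c{\left(d \right)} = 762 + 70 = 832$)
$t = - \frac{1616401279}{17485110}$ ($t = - \frac{\frac{1}{-323438 - 1619352} + 832}{9} = - \frac{\frac{1}{-1942790} + 832}{9} = - \frac{- \frac{1}{1942790} + 832}{9} = \left(- \frac{1}{9}\right) \frac{1616401279}{1942790} = - \frac{1616401279}{17485110} \approx -92.444$)
$t - \frac{1}{4248804} = - \frac{1616401279}{17485110} - \frac{1}{4248804} = - \frac{1144628706217571}{12381800884740}$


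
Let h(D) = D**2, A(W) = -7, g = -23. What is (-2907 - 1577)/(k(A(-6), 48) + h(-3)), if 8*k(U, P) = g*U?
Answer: -35872/233 ≈ -153.96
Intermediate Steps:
k(U, P) = -23*U/8 (k(U, P) = (-23*U)/8 = -23*U/8)
(-2907 - 1577)/(k(A(-6), 48) + h(-3)) = (-2907 - 1577)/(-23/8*(-7) + (-3)**2) = -4484/(161/8 + 9) = -4484/233/8 = -4484*8/233 = -35872/233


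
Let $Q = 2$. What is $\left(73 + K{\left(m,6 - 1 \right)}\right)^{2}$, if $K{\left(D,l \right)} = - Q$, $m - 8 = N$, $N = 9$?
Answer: $5041$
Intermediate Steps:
$m = 17$ ($m = 8 + 9 = 17$)
$K{\left(D,l \right)} = -2$ ($K{\left(D,l \right)} = \left(-1\right) 2 = -2$)
$\left(73 + K{\left(m,6 - 1 \right)}\right)^{2} = \left(73 - 2\right)^{2} = 71^{2} = 5041$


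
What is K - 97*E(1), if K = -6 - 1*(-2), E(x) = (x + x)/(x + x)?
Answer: -101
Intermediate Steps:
E(x) = 1 (E(x) = (2*x)/((2*x)) = (2*x)*(1/(2*x)) = 1)
K = -4 (K = -6 + 2 = -4)
K - 97*E(1) = -4 - 97*1 = -4 - 97 = -101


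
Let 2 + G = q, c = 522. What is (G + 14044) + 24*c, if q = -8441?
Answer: 18129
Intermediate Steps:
G = -8443 (G = -2 - 8441 = -8443)
(G + 14044) + 24*c = (-8443 + 14044) + 24*522 = 5601 + 12528 = 18129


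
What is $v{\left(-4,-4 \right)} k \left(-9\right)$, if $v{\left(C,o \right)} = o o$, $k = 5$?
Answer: $-720$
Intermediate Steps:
$v{\left(C,o \right)} = o^{2}$
$v{\left(-4,-4 \right)} k \left(-9\right) = \left(-4\right)^{2} \cdot 5 \left(-9\right) = 16 \cdot 5 \left(-9\right) = 80 \left(-9\right) = -720$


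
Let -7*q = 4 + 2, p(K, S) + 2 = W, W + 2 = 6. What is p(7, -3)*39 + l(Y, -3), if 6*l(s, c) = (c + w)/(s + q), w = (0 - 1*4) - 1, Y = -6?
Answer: 2815/36 ≈ 78.194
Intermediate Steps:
W = 4 (W = -2 + 6 = 4)
p(K, S) = 2 (p(K, S) = -2 + 4 = 2)
w = -5 (w = (0 - 4) - 1 = -4 - 1 = -5)
q = -6/7 (q = -(4 + 2)/7 = -⅐*6 = -6/7 ≈ -0.85714)
l(s, c) = (-5 + c)/(6*(-6/7 + s)) (l(s, c) = ((c - 5)/(s - 6/7))/6 = ((-5 + c)/(-6/7 + s))/6 = (-5 + c)/(6*(-6/7 + s)))
p(7, -3)*39 + l(Y, -3) = 2*39 + 7*(-5 - 3)/(6*(-6 + 7*(-6))) = 78 + (7/6)*(-8)/(-6 - 42) = 78 + (7/6)*(-8)/(-48) = 78 + (7/6)*(-1/48)*(-8) = 78 + 7/36 = 2815/36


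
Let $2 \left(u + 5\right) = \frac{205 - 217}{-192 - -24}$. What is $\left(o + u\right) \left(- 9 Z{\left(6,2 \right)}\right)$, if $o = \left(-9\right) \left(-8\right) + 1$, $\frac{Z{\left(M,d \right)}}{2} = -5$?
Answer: $\frac{85725}{14} \approx 6123.2$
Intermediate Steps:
$Z{\left(M,d \right)} = -10$ ($Z{\left(M,d \right)} = 2 \left(-5\right) = -10$)
$o = 73$ ($o = 72 + 1 = 73$)
$u = - \frac{139}{28}$ ($u = -5 + \frac{\left(205 - 217\right) \frac{1}{-192 - -24}}{2} = -5 + \frac{\left(-12\right) \frac{1}{-192 + 24}}{2} = -5 + \frac{\left(-12\right) \frac{1}{-168}}{2} = -5 + \frac{\left(-12\right) \left(- \frac{1}{168}\right)}{2} = -5 + \frac{1}{2} \cdot \frac{1}{14} = -5 + \frac{1}{28} = - \frac{139}{28} \approx -4.9643$)
$\left(o + u\right) \left(- 9 Z{\left(6,2 \right)}\right) = \left(73 - \frac{139}{28}\right) \left(\left(-9\right) \left(-10\right)\right) = \frac{1905}{28} \cdot 90 = \frac{85725}{14}$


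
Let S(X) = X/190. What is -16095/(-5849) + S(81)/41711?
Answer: 127554797319/46353851410 ≈ 2.7518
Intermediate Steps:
S(X) = X/190 (S(X) = X*(1/190) = X/190)
-16095/(-5849) + S(81)/41711 = -16095/(-5849) + ((1/190)*81)/41711 = -16095*(-1/5849) + (81/190)*(1/41711) = 16095/5849 + 81/7925090 = 127554797319/46353851410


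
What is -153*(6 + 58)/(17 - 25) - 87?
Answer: 1137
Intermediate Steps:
-153*(6 + 58)/(17 - 25) - 87 = -9792/(-8) - 87 = -9792*(-1)/8 - 87 = -153*(-8) - 87 = 1224 - 87 = 1137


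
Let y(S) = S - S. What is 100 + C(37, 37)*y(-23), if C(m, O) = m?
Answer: 100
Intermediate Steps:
y(S) = 0
100 + C(37, 37)*y(-23) = 100 + 37*0 = 100 + 0 = 100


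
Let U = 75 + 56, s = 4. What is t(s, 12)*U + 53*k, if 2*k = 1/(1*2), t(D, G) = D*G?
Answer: 25205/4 ≈ 6301.3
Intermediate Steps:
U = 131
k = ¼ (k = 1/(2*((1*2))) = (½)/2 = (½)*(½) = ¼ ≈ 0.25000)
t(s, 12)*U + 53*k = (4*12)*131 + 53*(¼) = 48*131 + 53/4 = 6288 + 53/4 = 25205/4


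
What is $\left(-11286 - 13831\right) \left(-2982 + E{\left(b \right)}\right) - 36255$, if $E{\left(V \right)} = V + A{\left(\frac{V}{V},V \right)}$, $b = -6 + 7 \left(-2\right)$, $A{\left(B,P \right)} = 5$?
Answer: $75239394$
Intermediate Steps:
$b = -20$ ($b = -6 - 14 = -20$)
$E{\left(V \right)} = 5 + V$ ($E{\left(V \right)} = V + 5 = 5 + V$)
$\left(-11286 - 13831\right) \left(-2982 + E{\left(b \right)}\right) - 36255 = \left(-11286 - 13831\right) \left(-2982 + \left(5 - 20\right)\right) - 36255 = - 25117 \left(-2982 - 15\right) - 36255 = \left(-25117\right) \left(-2997\right) - 36255 = 75275649 - 36255 = 75239394$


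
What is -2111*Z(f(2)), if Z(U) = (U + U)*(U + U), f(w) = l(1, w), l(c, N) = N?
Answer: -33776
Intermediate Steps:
f(w) = w
Z(U) = 4*U² (Z(U) = (2*U)*(2*U) = 4*U²)
-2111*Z(f(2)) = -8444*2² = -8444*4 = -2111*16 = -33776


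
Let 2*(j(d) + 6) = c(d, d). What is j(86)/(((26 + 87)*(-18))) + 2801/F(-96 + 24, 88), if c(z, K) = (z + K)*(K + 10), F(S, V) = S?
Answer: -349513/8136 ≈ -42.959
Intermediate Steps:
c(z, K) = (10 + K)*(K + z) (c(z, K) = (K + z)*(10 + K) = (10 + K)*(K + z))
j(d) = -6 + d**2 + 10*d (j(d) = -6 + (d**2 + 10*d + 10*d + d*d)/2 = -6 + (d**2 + 10*d + 10*d + d**2)/2 = -6 + (2*d**2 + 20*d)/2 = -6 + (d**2 + 10*d) = -6 + d**2 + 10*d)
j(86)/(((26 + 87)*(-18))) + 2801/F(-96 + 24, 88) = (-6 + 86**2 + 10*86)/(((26 + 87)*(-18))) + 2801/(-96 + 24) = (-6 + 7396 + 860)/((113*(-18))) + 2801/(-72) = 8250/(-2034) + 2801*(-1/72) = 8250*(-1/2034) - 2801/72 = -1375/339 - 2801/72 = -349513/8136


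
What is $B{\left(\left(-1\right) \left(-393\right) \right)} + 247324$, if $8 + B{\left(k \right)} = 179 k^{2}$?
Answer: $27893687$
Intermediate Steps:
$B{\left(k \right)} = -8 + 179 k^{2}$
$B{\left(\left(-1\right) \left(-393\right) \right)} + 247324 = \left(-8 + 179 \left(\left(-1\right) \left(-393\right)\right)^{2}\right) + 247324 = \left(-8 + 179 \cdot 393^{2}\right) + 247324 = \left(-8 + 179 \cdot 154449\right) + 247324 = \left(-8 + 27646371\right) + 247324 = 27646363 + 247324 = 27893687$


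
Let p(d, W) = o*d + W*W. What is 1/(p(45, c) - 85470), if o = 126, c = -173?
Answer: -1/49871 ≈ -2.0052e-5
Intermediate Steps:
p(d, W) = W**2 + 126*d (p(d, W) = 126*d + W*W = 126*d + W**2 = W**2 + 126*d)
1/(p(45, c) - 85470) = 1/(((-173)**2 + 126*45) - 85470) = 1/((29929 + 5670) - 85470) = 1/(35599 - 85470) = 1/(-49871) = -1/49871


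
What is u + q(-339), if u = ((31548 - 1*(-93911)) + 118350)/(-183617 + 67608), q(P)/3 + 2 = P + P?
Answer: -236902169/116009 ≈ -2042.1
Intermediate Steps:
q(P) = -6 + 6*P (q(P) = -6 + 3*(P + P) = -6 + 3*(2*P) = -6 + 6*P)
u = -243809/116009 (u = ((31548 + 93911) + 118350)/(-116009) = (125459 + 118350)*(-1/116009) = 243809*(-1/116009) = -243809/116009 ≈ -2.1016)
u + q(-339) = -243809/116009 + (-6 + 6*(-339)) = -243809/116009 + (-6 - 2034) = -243809/116009 - 2040 = -236902169/116009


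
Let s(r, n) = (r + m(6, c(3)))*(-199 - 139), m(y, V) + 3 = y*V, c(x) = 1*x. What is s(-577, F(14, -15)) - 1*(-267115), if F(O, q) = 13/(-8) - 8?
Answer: 457071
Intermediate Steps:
c(x) = x
m(y, V) = -3 + V*y (m(y, V) = -3 + y*V = -3 + V*y)
F(O, q) = -77/8 (F(O, q) = 13*(-1/8) - 8 = -13/8 - 8 = -77/8)
s(r, n) = -5070 - 338*r (s(r, n) = (r + (-3 + 3*6))*(-199 - 139) = (r + (-3 + 18))*(-338) = (r + 15)*(-338) = (15 + r)*(-338) = -5070 - 338*r)
s(-577, F(14, -15)) - 1*(-267115) = (-5070 - 338*(-577)) - 1*(-267115) = (-5070 + 195026) + 267115 = 189956 + 267115 = 457071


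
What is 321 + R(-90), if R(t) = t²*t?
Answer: -728679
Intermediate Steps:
R(t) = t³
321 + R(-90) = 321 + (-90)³ = 321 - 729000 = -728679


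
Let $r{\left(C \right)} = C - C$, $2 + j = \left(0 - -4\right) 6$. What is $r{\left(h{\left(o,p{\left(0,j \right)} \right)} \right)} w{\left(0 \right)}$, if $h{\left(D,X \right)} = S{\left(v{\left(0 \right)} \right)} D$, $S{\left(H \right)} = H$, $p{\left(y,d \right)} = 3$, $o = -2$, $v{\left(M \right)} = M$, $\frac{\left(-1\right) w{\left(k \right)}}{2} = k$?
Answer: $0$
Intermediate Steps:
$w{\left(k \right)} = - 2 k$
$j = 22$ ($j = -2 + \left(0 - -4\right) 6 = -2 + \left(0 + 4\right) 6 = -2 + 4 \cdot 6 = -2 + 24 = 22$)
$h{\left(D,X \right)} = 0$ ($h{\left(D,X \right)} = 0 D = 0$)
$r{\left(C \right)} = 0$
$r{\left(h{\left(o,p{\left(0,j \right)} \right)} \right)} w{\left(0 \right)} = 0 \left(\left(-2\right) 0\right) = 0 \cdot 0 = 0$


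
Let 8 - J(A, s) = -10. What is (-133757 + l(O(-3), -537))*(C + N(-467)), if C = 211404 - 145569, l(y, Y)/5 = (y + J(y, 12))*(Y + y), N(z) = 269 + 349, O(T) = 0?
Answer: -12100227411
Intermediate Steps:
J(A, s) = 18 (J(A, s) = 8 - 1*(-10) = 8 + 10 = 18)
N(z) = 618
l(y, Y) = 5*(18 + y)*(Y + y) (l(y, Y) = 5*((y + 18)*(Y + y)) = 5*((18 + y)*(Y + y)) = 5*(18 + y)*(Y + y))
C = 65835
(-133757 + l(O(-3), -537))*(C + N(-467)) = (-133757 + (5*0² + 90*(-537) + 90*0 + 5*(-537)*0))*(65835 + 618) = (-133757 + (5*0 - 48330 + 0 + 0))*66453 = (-133757 + (0 - 48330 + 0 + 0))*66453 = (-133757 - 48330)*66453 = -182087*66453 = -12100227411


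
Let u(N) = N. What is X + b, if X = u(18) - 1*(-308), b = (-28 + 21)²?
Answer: 375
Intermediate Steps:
b = 49 (b = (-7)² = 49)
X = 326 (X = 18 - 1*(-308) = 18 + 308 = 326)
X + b = 326 + 49 = 375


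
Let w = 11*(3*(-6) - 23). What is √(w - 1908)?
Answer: I*√2359 ≈ 48.57*I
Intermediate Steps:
w = -451 (w = 11*(-18 - 23) = 11*(-41) = -451)
√(w - 1908) = √(-451 - 1908) = √(-2359) = I*√2359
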